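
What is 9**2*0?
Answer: 0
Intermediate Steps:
9**2*0 = 81*0 = 0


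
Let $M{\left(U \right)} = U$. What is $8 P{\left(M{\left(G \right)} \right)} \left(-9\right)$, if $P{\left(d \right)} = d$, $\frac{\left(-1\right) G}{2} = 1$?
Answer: $144$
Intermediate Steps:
$G = -2$ ($G = \left(-2\right) 1 = -2$)
$8 P{\left(M{\left(G \right)} \right)} \left(-9\right) = 8 \left(-2\right) \left(-9\right) = \left(-16\right) \left(-9\right) = 144$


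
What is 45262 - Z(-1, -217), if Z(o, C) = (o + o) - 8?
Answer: 45272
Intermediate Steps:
Z(o, C) = -8 + 2*o (Z(o, C) = 2*o - 8 = -8 + 2*o)
45262 - Z(-1, -217) = 45262 - (-8 + 2*(-1)) = 45262 - (-8 - 2) = 45262 - 1*(-10) = 45262 + 10 = 45272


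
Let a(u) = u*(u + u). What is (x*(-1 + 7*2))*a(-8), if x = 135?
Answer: 224640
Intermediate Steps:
a(u) = 2*u**2 (a(u) = u*(2*u) = 2*u**2)
(x*(-1 + 7*2))*a(-8) = (135*(-1 + 7*2))*(2*(-8)**2) = (135*(-1 + 14))*(2*64) = (135*13)*128 = 1755*128 = 224640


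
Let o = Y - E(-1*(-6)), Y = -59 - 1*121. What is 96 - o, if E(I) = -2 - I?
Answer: 268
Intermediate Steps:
Y = -180 (Y = -59 - 121 = -180)
o = -172 (o = -180 - (-2 - (-1)*(-6)) = -180 - (-2 - 1*6) = -180 - (-2 - 6) = -180 - 1*(-8) = -180 + 8 = -172)
96 - o = 96 - 1*(-172) = 96 + 172 = 268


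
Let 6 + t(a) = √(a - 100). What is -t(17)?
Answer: 6 - I*√83 ≈ 6.0 - 9.1104*I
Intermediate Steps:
t(a) = -6 + √(-100 + a) (t(a) = -6 + √(a - 100) = -6 + √(-100 + a))
-t(17) = -(-6 + √(-100 + 17)) = -(-6 + √(-83)) = -(-6 + I*√83) = 6 - I*√83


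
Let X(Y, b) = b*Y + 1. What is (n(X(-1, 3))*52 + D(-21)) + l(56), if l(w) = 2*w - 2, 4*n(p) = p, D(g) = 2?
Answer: 86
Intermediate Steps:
X(Y, b) = 1 + Y*b (X(Y, b) = Y*b + 1 = 1 + Y*b)
n(p) = p/4
l(w) = -2 + 2*w
(n(X(-1, 3))*52 + D(-21)) + l(56) = (((1 - 1*3)/4)*52 + 2) + (-2 + 2*56) = (((1 - 3)/4)*52 + 2) + (-2 + 112) = (((1/4)*(-2))*52 + 2) + 110 = (-1/2*52 + 2) + 110 = (-26 + 2) + 110 = -24 + 110 = 86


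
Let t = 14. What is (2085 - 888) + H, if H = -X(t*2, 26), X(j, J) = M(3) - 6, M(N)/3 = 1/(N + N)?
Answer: 2405/2 ≈ 1202.5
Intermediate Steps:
M(N) = 3/(2*N) (M(N) = 3/(N + N) = 3/((2*N)) = 3*(1/(2*N)) = 3/(2*N))
X(j, J) = -11/2 (X(j, J) = (3/2)/3 - 6 = (3/2)*(⅓) - 6 = ½ - 6 = -11/2)
H = 11/2 (H = -1*(-11/2) = 11/2 ≈ 5.5000)
(2085 - 888) + H = (2085 - 888) + 11/2 = 1197 + 11/2 = 2405/2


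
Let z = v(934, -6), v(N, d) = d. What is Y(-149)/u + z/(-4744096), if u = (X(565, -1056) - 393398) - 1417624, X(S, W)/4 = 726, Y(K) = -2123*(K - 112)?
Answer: -73019638255/238274593648 ≈ -0.30645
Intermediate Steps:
Y(K) = 237776 - 2123*K (Y(K) = -2123*(-112 + K) = 237776 - 2123*K)
X(S, W) = 2904 (X(S, W) = 4*726 = 2904)
z = -6
u = -1808118 (u = (2904 - 393398) - 1417624 = -390494 - 1417624 = -1808118)
Y(-149)/u + z/(-4744096) = (237776 - 2123*(-149))/(-1808118) - 6/(-4744096) = (237776 + 316327)*(-1/1808118) - 6*(-1/4744096) = 554103*(-1/1808118) + 3/2372048 = -61567/200902 + 3/2372048 = -73019638255/238274593648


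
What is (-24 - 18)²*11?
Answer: 19404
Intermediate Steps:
(-24 - 18)²*11 = (-42)²*11 = 1764*11 = 19404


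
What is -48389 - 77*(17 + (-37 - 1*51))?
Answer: -42922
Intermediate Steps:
-48389 - 77*(17 + (-37 - 1*51)) = -48389 - 77*(17 + (-37 - 51)) = -48389 - 77*(17 - 88) = -48389 - 77*(-71) = -48389 - 1*(-5467) = -48389 + 5467 = -42922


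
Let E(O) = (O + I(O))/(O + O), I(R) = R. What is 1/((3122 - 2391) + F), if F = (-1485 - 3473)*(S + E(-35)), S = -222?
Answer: 1/1096449 ≈ 9.1203e-7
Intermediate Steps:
E(O) = 1 (E(O) = (O + O)/(O + O) = (2*O)/((2*O)) = (2*O)*(1/(2*O)) = 1)
F = 1095718 (F = (-1485 - 3473)*(-222 + 1) = -4958*(-221) = 1095718)
1/((3122 - 2391) + F) = 1/((3122 - 2391) + 1095718) = 1/(731 + 1095718) = 1/1096449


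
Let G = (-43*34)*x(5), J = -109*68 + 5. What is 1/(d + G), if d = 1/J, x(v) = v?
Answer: -7407/54145171 ≈ -0.00013680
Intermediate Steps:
J = -7407 (J = -7412 + 5 = -7407)
G = -7310 (G = -43*34*5 = -1462*5 = -7310)
d = -1/7407 (d = 1/(-7407) = -1/7407 ≈ -0.00013501)
1/(d + G) = 1/(-1/7407 - 7310) = 1/(-54145171/7407) = -7407/54145171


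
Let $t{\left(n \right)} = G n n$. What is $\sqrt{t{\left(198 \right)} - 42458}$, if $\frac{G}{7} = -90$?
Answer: $i \sqrt{24740978} \approx 4974.0 i$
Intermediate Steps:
$G = -630$ ($G = 7 \left(-90\right) = -630$)
$t{\left(n \right)} = - 630 n^{2}$ ($t{\left(n \right)} = - 630 n n = - 630 n^{2}$)
$\sqrt{t{\left(198 \right)} - 42458} = \sqrt{- 630 \cdot 198^{2} - 42458} = \sqrt{\left(-630\right) 39204 - 42458} = \sqrt{-24698520 - 42458} = \sqrt{-24740978} = i \sqrt{24740978}$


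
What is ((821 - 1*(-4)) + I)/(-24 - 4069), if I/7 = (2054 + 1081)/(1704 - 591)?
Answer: -44770/216929 ≈ -0.20638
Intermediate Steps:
I = 1045/53 (I = 7*((2054 + 1081)/(1704 - 591)) = 7*(3135/1113) = 7*(3135*(1/1113)) = 7*(1045/371) = 1045/53 ≈ 19.717)
((821 - 1*(-4)) + I)/(-24 - 4069) = ((821 - 1*(-4)) + 1045/53)/(-24 - 4069) = ((821 + 4) + 1045/53)/(-4093) = (825 + 1045/53)*(-1/4093) = (44770/53)*(-1/4093) = -44770/216929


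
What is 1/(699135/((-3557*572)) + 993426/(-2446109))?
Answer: -4976863155836/3731388929019 ≈ -1.3338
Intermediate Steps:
1/(699135/((-3557*572)) + 993426/(-2446109)) = 1/(699135/(-2034604) + 993426*(-1/2446109)) = 1/(699135*(-1/2034604) - 993426/2446109) = 1/(-699135/2034604 - 993426/2446109) = 1/(-3731388929019/4976863155836) = -4976863155836/3731388929019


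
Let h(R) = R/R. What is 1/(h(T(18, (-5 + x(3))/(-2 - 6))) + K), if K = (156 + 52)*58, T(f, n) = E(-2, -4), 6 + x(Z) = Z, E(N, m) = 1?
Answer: 1/12065 ≈ 8.2884e-5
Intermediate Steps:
x(Z) = -6 + Z
T(f, n) = 1
K = 12064 (K = 208*58 = 12064)
h(R) = 1
1/(h(T(18, (-5 + x(3))/(-2 - 6))) + K) = 1/(1 + 12064) = 1/12065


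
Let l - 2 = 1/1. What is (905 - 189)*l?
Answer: 2148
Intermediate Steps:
l = 3 (l = 2 + 1/1 = 2 + 1 = 3)
(905 - 189)*l = (905 - 189)*3 = 716*3 = 2148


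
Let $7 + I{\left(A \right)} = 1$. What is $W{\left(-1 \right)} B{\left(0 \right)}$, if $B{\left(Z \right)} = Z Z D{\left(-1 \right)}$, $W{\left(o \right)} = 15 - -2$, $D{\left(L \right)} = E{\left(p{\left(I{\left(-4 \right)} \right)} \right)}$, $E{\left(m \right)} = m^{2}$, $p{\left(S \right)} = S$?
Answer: $0$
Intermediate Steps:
$I{\left(A \right)} = -6$ ($I{\left(A \right)} = -7 + 1 = -6$)
$D{\left(L \right)} = 36$ ($D{\left(L \right)} = \left(-6\right)^{2} = 36$)
$W{\left(o \right)} = 17$ ($W{\left(o \right)} = 15 + 2 = 17$)
$B{\left(Z \right)} = 36 Z^{2}$ ($B{\left(Z \right)} = Z Z 36 = Z^{2} \cdot 36 = 36 Z^{2}$)
$W{\left(-1 \right)} B{\left(0 \right)} = 17 \cdot 36 \cdot 0^{2} = 17 \cdot 36 \cdot 0 = 17 \cdot 0 = 0$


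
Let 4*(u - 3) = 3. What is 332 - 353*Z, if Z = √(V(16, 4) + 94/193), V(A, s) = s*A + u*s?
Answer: 332 - 8119*√5597/193 ≈ -2815.2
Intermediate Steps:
u = 15/4 (u = 3 + (¼)*3 = 3 + ¾ = 15/4 ≈ 3.7500)
V(A, s) = 15*s/4 + A*s (V(A, s) = s*A + 15*s/4 = A*s + 15*s/4 = 15*s/4 + A*s)
Z = 23*√5597/193 (Z = √((¼)*4*(15 + 4*16) + 94/193) = √((¼)*4*(15 + 64) + 94*(1/193)) = √((¼)*4*79 + 94/193) = √(79 + 94/193) = √(15341/193) = 23*√5597/193 ≈ 8.9156)
332 - 353*Z = 332 - 8119*√5597/193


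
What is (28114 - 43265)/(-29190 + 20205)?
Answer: 15151/8985 ≈ 1.6863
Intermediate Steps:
(28114 - 43265)/(-29190 + 20205) = -15151/(-8985) = -15151*(-1/8985) = 15151/8985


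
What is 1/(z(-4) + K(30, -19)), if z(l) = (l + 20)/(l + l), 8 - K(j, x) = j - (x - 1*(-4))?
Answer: -1/39 ≈ -0.025641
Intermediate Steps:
K(j, x) = 12 + x - j (K(j, x) = 8 - (j - (x - 1*(-4))) = 8 - (j - (x + 4)) = 8 - (j - (4 + x)) = 8 - (j + (-4 - x)) = 8 - (-4 + j - x) = 8 + (4 + x - j) = 12 + x - j)
z(l) = (20 + l)/(2*l) (z(l) = (20 + l)/((2*l)) = (20 + l)*(1/(2*l)) = (20 + l)/(2*l))
1/(z(-4) + K(30, -19)) = 1/((1/2)*(20 - 4)/(-4) + (12 - 19 - 1*30)) = 1/((1/2)*(-1/4)*16 + (12 - 19 - 30)) = 1/(-2 - 37) = 1/(-39) = -1/39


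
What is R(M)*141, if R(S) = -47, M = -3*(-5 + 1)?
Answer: -6627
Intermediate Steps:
M = 12 (M = -3*(-4) = 12)
R(M)*141 = -47*141 = -6627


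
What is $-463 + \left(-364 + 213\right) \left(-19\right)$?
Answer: $2406$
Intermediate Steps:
$-463 + \left(-364 + 213\right) \left(-19\right) = -463 - -2869 = -463 + 2869 = 2406$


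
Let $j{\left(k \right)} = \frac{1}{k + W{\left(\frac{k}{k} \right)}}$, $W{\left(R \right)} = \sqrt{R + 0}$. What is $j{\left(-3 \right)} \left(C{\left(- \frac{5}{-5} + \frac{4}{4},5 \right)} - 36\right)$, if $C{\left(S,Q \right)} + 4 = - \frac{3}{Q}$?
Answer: $\frac{203}{10} \approx 20.3$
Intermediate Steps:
$W{\left(R \right)} = \sqrt{R}$
$C{\left(S,Q \right)} = -4 - \frac{3}{Q}$
$j{\left(k \right)} = \frac{1}{1 + k}$ ($j{\left(k \right)} = \frac{1}{k + \sqrt{\frac{k}{k}}} = \frac{1}{k + \sqrt{1}} = \frac{1}{k + 1} = \frac{1}{1 + k}$)
$j{\left(-3 \right)} \left(C{\left(- \frac{5}{-5} + \frac{4}{4},5 \right)} - 36\right) = \frac{\left(-4 - \frac{3}{5}\right) - 36}{1 - 3} = \frac{\left(-4 - \frac{3}{5}\right) - 36}{-2} = - \frac{\left(-4 - \frac{3}{5}\right) - 36}{2} = - \frac{- \frac{23}{5} - 36}{2} = \left(- \frac{1}{2}\right) \left(- \frac{203}{5}\right) = \frac{203}{10}$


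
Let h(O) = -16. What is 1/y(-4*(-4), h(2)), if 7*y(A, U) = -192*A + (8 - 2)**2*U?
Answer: -7/3648 ≈ -0.0019189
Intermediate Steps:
y(A, U) = -192*A/7 + 36*U/7 (y(A, U) = (-192*A + (8 - 2)**2*U)/7 = (-192*A + 6**2*U)/7 = (-192*A + 36*U)/7 = -192*A/7 + 36*U/7)
1/y(-4*(-4), h(2)) = 1/(-(-768)*(-4)/7 + (36/7)*(-16)) = 1/(-192/7*16 - 576/7) = 1/(-3072/7 - 576/7) = 1/(-3648/7) = -7/3648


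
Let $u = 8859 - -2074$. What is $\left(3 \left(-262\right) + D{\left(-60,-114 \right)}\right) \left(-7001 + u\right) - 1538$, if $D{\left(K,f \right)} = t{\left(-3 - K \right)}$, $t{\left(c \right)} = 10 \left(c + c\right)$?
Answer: $1390390$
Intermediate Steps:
$t{\left(c \right)} = 20 c$ ($t{\left(c \right)} = 10 \cdot 2 c = 20 c$)
$D{\left(K,f \right)} = -60 - 20 K$ ($D{\left(K,f \right)} = 20 \left(-3 - K\right) = -60 - 20 K$)
$u = 10933$ ($u = 8859 + 2074 = 10933$)
$\left(3 \left(-262\right) + D{\left(-60,-114 \right)}\right) \left(-7001 + u\right) - 1538 = \left(3 \left(-262\right) - -1140\right) \left(-7001 + 10933\right) - 1538 = \left(-786 + \left(-60 + 1200\right)\right) 3932 - 1538 = \left(-786 + 1140\right) 3932 - 1538 = 354 \cdot 3932 - 1538 = 1391928 - 1538 = 1390390$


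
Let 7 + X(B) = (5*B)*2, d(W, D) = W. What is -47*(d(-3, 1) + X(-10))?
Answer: 5170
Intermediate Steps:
X(B) = -7 + 10*B (X(B) = -7 + (5*B)*2 = -7 + 10*B)
-47*(d(-3, 1) + X(-10)) = -47*(-3 + (-7 + 10*(-10))) = -47*(-3 + (-7 - 100)) = -47*(-3 - 107) = -47*(-110) = 5170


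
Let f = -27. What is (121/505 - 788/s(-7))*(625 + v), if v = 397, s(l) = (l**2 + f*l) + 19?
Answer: -374913546/129785 ≈ -2888.7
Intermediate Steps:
s(l) = 19 + l**2 - 27*l (s(l) = (l**2 - 27*l) + 19 = 19 + l**2 - 27*l)
(121/505 - 788/s(-7))*(625 + v) = (121/505 - 788/(19 + (-7)**2 - 27*(-7)))*(625 + 397) = (121*(1/505) - 788/(19 + 49 + 189))*1022 = (121/505 - 788/257)*1022 = -366843/129785*1022 = -374913546/129785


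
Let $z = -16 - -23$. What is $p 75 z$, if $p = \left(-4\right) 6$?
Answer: $-12600$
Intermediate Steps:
$z = 7$ ($z = -16 + 23 = 7$)
$p = -24$
$p 75 z = \left(-24\right) 75 \cdot 7 = \left(-1800\right) 7 = -12600$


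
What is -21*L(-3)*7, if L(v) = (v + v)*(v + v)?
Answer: -5292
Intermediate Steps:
L(v) = 4*v² (L(v) = (2*v)*(2*v) = 4*v²)
-21*L(-3)*7 = -84*(-3)²*7 = -84*9*7 = -21*36*7 = -756*7 = -5292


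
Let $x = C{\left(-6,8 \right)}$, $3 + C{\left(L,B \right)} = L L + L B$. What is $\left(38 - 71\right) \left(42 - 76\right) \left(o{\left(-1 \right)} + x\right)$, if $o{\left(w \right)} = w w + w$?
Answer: $-16830$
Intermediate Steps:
$C{\left(L,B \right)} = -3 + L^{2} + B L$ ($C{\left(L,B \right)} = -3 + \left(L L + L B\right) = -3 + \left(L^{2} + B L\right) = -3 + L^{2} + B L$)
$o{\left(w \right)} = w + w^{2}$ ($o{\left(w \right)} = w^{2} + w = w + w^{2}$)
$x = -15$ ($x = -3 + \left(-6\right)^{2} + 8 \left(-6\right) = -3 + 36 - 48 = -15$)
$\left(38 - 71\right) \left(42 - 76\right) \left(o{\left(-1 \right)} + x\right) = \left(38 - 71\right) \left(42 - 76\right) \left(- (1 - 1) - 15\right) = - 33 \left(- 34 \left(\left(-1\right) 0 - 15\right)\right) = - 33 \left(- 34 \left(0 - 15\right)\right) = - 33 \left(\left(-34\right) \left(-15\right)\right) = \left(-33\right) 510 = -16830$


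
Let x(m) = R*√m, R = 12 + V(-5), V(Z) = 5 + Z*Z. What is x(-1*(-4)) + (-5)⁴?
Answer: 709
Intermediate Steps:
V(Z) = 5 + Z²
R = 42 (R = 12 + (5 + (-5)²) = 12 + (5 + 25) = 12 + 30 = 42)
x(m) = 42*√m
x(-1*(-4)) + (-5)⁴ = 42*√(-1*(-4)) + (-5)⁴ = 42*√4 + 625 = 42*2 + 625 = 84 + 625 = 709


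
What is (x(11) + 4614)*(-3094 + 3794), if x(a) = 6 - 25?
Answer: 3216500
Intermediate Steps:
x(a) = -19
(x(11) + 4614)*(-3094 + 3794) = (-19 + 4614)*(-3094 + 3794) = 4595*700 = 3216500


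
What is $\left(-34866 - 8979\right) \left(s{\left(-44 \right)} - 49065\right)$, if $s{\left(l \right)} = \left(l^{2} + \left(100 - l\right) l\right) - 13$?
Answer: $2344742910$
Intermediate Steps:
$s{\left(l \right)} = -13 + l^{2} + l \left(100 - l\right)$ ($s{\left(l \right)} = \left(l^{2} + l \left(100 - l\right)\right) - 13 = -13 + l^{2} + l \left(100 - l\right)$)
$\left(-34866 - 8979\right) \left(s{\left(-44 \right)} - 49065\right) = \left(-34866 - 8979\right) \left(\left(-13 + 100 \left(-44\right)\right) - 49065\right) = - 43845 \left(\left(-13 - 4400\right) - 49065\right) = - 43845 \left(-4413 - 49065\right) = \left(-43845\right) \left(-53478\right) = 2344742910$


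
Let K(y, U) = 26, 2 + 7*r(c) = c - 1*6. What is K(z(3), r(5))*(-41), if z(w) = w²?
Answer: -1066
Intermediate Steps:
r(c) = -8/7 + c/7 (r(c) = -2/7 + (c - 1*6)/7 = -2/7 + (c - 6)/7 = -2/7 + (-6 + c)/7 = -2/7 + (-6/7 + c/7) = -8/7 + c/7)
K(z(3), r(5))*(-41) = 26*(-41) = -1066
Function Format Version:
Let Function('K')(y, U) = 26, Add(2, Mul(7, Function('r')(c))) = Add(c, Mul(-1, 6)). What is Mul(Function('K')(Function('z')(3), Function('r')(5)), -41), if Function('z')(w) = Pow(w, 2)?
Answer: -1066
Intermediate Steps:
Function('r')(c) = Add(Rational(-8, 7), Mul(Rational(1, 7), c)) (Function('r')(c) = Add(Rational(-2, 7), Mul(Rational(1, 7), Add(c, Mul(-1, 6)))) = Add(Rational(-2, 7), Mul(Rational(1, 7), Add(c, -6))) = Add(Rational(-2, 7), Mul(Rational(1, 7), Add(-6, c))) = Add(Rational(-2, 7), Add(Rational(-6, 7), Mul(Rational(1, 7), c))) = Add(Rational(-8, 7), Mul(Rational(1, 7), c)))
Mul(Function('K')(Function('z')(3), Function('r')(5)), -41) = Mul(26, -41) = -1066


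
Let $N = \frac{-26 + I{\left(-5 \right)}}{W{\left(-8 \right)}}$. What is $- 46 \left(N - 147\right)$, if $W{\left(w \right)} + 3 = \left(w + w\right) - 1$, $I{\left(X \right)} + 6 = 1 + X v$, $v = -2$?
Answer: $\frac{67137}{10} \approx 6713.7$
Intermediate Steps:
$I{\left(X \right)} = -5 - 2 X$ ($I{\left(X \right)} = -6 + \left(1 + X \left(-2\right)\right) = -6 - \left(-1 + 2 X\right) = -5 - 2 X$)
$W{\left(w \right)} = -4 + 2 w$ ($W{\left(w \right)} = -3 + \left(\left(w + w\right) - 1\right) = -3 + \left(2 w - 1\right) = -3 + \left(-1 + 2 w\right) = -4 + 2 w$)
$N = \frac{21}{20}$ ($N = \frac{-26 - -5}{-4 + 2 \left(-8\right)} = \frac{-26 + \left(-5 + 10\right)}{-4 - 16} = \frac{-26 + 5}{-20} = \left(-21\right) \left(- \frac{1}{20}\right) = \frac{21}{20} \approx 1.05$)
$- 46 \left(N - 147\right) = - 46 \left(\frac{21}{20} - 147\right) = \left(-46\right) \left(- \frac{2919}{20}\right) = \frac{67137}{10}$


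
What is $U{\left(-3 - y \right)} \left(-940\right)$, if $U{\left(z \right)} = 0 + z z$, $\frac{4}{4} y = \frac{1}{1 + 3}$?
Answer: $- \frac{39715}{4} \approx -9928.8$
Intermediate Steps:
$y = \frac{1}{4}$ ($y = \frac{1}{1 + 3} = \frac{1}{4} \approx 0.25$)
$U{\left(z \right)} = z^{2}$ ($U{\left(z \right)} = 0 + z^{2} = z^{2}$)
$U{\left(-3 - y \right)} \left(-940\right) = \left(-3 - \frac{1}{4}\right)^{2} \left(-940\right) = \left(- \frac{13}{4}\right)^{2} \left(-940\right) = \frac{169}{16} \left(-940\right) = - \frac{39715}{4}$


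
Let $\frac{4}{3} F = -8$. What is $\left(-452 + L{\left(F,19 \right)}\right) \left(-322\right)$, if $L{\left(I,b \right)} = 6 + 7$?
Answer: $141358$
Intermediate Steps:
$F = -6$ ($F = \frac{3}{4} \left(-8\right) = -6$)
$L{\left(I,b \right)} = 13$
$\left(-452 + L{\left(F,19 \right)}\right) \left(-322\right) = \left(-452 + 13\right) \left(-322\right) = \left(-439\right) \left(-322\right) = 141358$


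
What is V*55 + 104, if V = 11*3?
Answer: 1919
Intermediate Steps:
V = 33
V*55 + 104 = 33*55 + 104 = 1815 + 104 = 1919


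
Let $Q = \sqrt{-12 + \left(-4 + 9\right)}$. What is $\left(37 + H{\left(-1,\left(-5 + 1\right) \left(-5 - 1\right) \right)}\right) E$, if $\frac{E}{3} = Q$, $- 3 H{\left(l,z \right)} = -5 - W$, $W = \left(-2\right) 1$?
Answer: $114 i \sqrt{7} \approx 301.62 i$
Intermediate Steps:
$W = -2$
$Q = i \sqrt{7}$ ($Q = \sqrt{-12 + 5} = \sqrt{-7} = i \sqrt{7} \approx 2.6458 i$)
$H{\left(l,z \right)} = 1$ ($H{\left(l,z \right)} = - \frac{-5 - -2}{3} = - \frac{-5 + 2}{3} = \left(- \frac{1}{3}\right) \left(-3\right) = 1$)
$E = 3 i \sqrt{7} \approx 7.9373 i$
$\left(37 + H{\left(-1,\left(-5 + 1\right) \left(-5 - 1\right) \right)}\right) E = \left(37 + 1\right) 3 i \sqrt{7} = 38 \cdot 3 i \sqrt{7} = 114 i \sqrt{7}$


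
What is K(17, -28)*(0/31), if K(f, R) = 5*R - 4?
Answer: 0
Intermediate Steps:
K(f, R) = -4 + 5*R
K(17, -28)*(0/31) = (-4 + 5*(-28))*(0/31) = (-4 - 140)*(0*(1/31)) = -144*0 = 0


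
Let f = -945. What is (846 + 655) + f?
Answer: 556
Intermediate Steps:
(846 + 655) + f = (846 + 655) - 945 = 1501 - 945 = 556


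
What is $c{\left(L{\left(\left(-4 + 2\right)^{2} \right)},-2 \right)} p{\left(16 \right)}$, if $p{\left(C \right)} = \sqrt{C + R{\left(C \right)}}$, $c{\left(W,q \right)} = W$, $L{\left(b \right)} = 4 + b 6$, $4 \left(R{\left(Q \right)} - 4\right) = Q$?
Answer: $56 \sqrt{6} \approx 137.17$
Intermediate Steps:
$R{\left(Q \right)} = 4 + \frac{Q}{4}$
$L{\left(b \right)} = 4 + 6 b$
$p{\left(C \right)} = \sqrt{4 + \frac{5 C}{4}}$ ($p{\left(C \right)} = \sqrt{C + \left(4 + \frac{C}{4}\right)} = \sqrt{4 + \frac{5 C}{4}}$)
$c{\left(L{\left(\left(-4 + 2\right)^{2} \right)},-2 \right)} p{\left(16 \right)} = \left(4 + 6 \left(-4 + 2\right)^{2}\right) \frac{\sqrt{16 + 5 \cdot 16}}{2} = \left(4 + 6 \left(-2\right)^{2}\right) \frac{\sqrt{16 + 80}}{2} = \left(4 + 6 \cdot 4\right) \frac{\sqrt{96}}{2} = \left(4 + 24\right) \frac{4 \sqrt{6}}{2} = 28 \cdot 2 \sqrt{6} = 56 \sqrt{6}$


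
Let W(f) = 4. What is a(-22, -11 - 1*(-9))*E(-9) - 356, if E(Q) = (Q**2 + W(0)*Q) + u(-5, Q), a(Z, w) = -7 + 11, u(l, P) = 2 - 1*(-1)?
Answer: -164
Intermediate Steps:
u(l, P) = 3 (u(l, P) = 2 + 1 = 3)
a(Z, w) = 4
E(Q) = 3 + Q**2 + 4*Q (E(Q) = (Q**2 + 4*Q) + 3 = 3 + Q**2 + 4*Q)
a(-22, -11 - 1*(-9))*E(-9) - 356 = 4*(3 + (-9)**2 + 4*(-9)) - 356 = 4*(3 + 81 - 36) - 356 = 4*48 - 356 = 192 - 356 = -164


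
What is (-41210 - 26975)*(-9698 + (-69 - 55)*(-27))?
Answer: 432974750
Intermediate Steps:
(-41210 - 26975)*(-9698 + (-69 - 55)*(-27)) = -68185*(-9698 - 124*(-27)) = -68185*(-9698 + 3348) = -68185*(-6350) = 432974750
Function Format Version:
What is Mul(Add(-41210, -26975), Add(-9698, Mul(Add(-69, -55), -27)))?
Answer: 432974750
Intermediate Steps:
Mul(Add(-41210, -26975), Add(-9698, Mul(Add(-69, -55), -27))) = Mul(-68185, Add(-9698, Mul(-124, -27))) = Mul(-68185, Add(-9698, 3348)) = Mul(-68185, -6350) = 432974750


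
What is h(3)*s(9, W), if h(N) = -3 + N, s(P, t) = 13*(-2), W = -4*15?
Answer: 0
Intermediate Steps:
W = -60
s(P, t) = -26
h(3)*s(9, W) = (-3 + 3)*(-26) = 0*(-26) = 0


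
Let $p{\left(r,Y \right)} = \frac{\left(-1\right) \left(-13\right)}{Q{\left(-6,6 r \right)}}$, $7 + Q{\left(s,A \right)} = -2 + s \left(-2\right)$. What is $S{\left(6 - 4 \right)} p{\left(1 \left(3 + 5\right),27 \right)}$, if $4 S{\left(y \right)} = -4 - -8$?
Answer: $\frac{13}{3} \approx 4.3333$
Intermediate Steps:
$Q{\left(s,A \right)} = -9 - 2 s$ ($Q{\left(s,A \right)} = -7 + \left(-2 + s \left(-2\right)\right) = -7 - \left(2 + 2 s\right) = -9 - 2 s$)
$p{\left(r,Y \right)} = \frac{13}{3}$ ($p{\left(r,Y \right)} = \frac{\left(-1\right) \left(-13\right)}{-9 - -12} = \frac{13}{-9 + 12} = \frac{13}{3}$)
$S{\left(y \right)} = 1$ ($S{\left(y \right)} = \frac{-4 - -8}{4} = \frac{-4 + 8}{4} = \frac{1}{4} \cdot 4 = 1$)
$S{\left(6 - 4 \right)} p{\left(1 \left(3 + 5\right),27 \right)} = 1 \cdot \frac{13}{3} = \frac{13}{3}$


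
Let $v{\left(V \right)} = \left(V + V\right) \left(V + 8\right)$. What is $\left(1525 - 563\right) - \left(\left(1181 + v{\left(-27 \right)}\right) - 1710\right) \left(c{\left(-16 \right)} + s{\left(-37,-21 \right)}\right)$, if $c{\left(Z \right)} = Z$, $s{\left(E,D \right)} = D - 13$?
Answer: $25812$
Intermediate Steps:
$s{\left(E,D \right)} = -13 + D$
$v{\left(V \right)} = 2 V \left(8 + V\right)$
$\left(1525 - 563\right) - \left(\left(1181 + v{\left(-27 \right)}\right) - 1710\right) \left(c{\left(-16 \right)} + s{\left(-37,-21 \right)}\right) = \left(1525 - 563\right) - \left(\left(1181 + 2 \left(-27\right) \left(8 - 27\right)\right) - 1710\right) \left(-16 - 34\right) = \left(1525 - 563\right) - \left(\left(1181 + 2 \left(-27\right) \left(-19\right)\right) - 1710\right) \left(-16 - 34\right) = 962 - \left(\left(1181 + 1026\right) - 1710\right) \left(-50\right) = 962 - \left(2207 - 1710\right) \left(-50\right) = 962 - 497 \left(-50\right) = 962 - -24850 = 962 + 24850 = 25812$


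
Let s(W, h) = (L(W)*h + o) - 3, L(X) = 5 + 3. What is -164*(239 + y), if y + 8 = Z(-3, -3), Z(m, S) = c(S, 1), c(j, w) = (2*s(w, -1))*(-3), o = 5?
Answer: -43788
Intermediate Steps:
L(X) = 8
s(W, h) = 2 + 8*h (s(W, h) = (8*h + 5) - 3 = (5 + 8*h) - 3 = 2 + 8*h)
c(j, w) = 36 (c(j, w) = (2*(2 + 8*(-1)))*(-3) = (2*(2 - 8))*(-3) = (2*(-6))*(-3) = -12*(-3) = 36)
Z(m, S) = 36
y = 28 (y = -8 + 36 = 28)
-164*(239 + y) = -164*(239 + 28) = -164*267 = -43788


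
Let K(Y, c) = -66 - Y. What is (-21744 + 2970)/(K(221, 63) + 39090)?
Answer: -18774/38803 ≈ -0.48383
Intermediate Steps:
(-21744 + 2970)/(K(221, 63) + 39090) = (-21744 + 2970)/((-66 - 1*221) + 39090) = -18774/((-66 - 221) + 39090) = -18774/(-287 + 39090) = -18774/38803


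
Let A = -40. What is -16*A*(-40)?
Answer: -25600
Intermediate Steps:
-16*A*(-40) = -16*(-40)*(-40) = 640*(-40) = -25600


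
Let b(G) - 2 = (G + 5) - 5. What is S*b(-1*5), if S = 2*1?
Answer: -6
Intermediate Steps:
S = 2
b(G) = 2 + G (b(G) = 2 + ((G + 5) - 5) = 2 + ((5 + G) - 5) = 2 + G)
S*b(-1*5) = 2*(2 - 1*5) = 2*(2 - 5) = 2*(-3) = -6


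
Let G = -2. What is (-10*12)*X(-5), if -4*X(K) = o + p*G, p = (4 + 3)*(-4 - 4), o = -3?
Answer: 3270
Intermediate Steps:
p = -56 (p = 7*(-8) = -56)
X(K) = -109/4 (X(K) = -(-3 - 56*(-2))/4 = -(-3 + 112)/4 = -1/4*109 = -109/4)
(-10*12)*X(-5) = -10*12*(-109/4) = -120*(-109/4) = 3270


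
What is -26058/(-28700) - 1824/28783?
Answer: 348839307/413036050 ≈ 0.84457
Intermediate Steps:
-26058/(-28700) - 1824/28783 = -26058*(-1/28700) - 1824*1/28783 = 13029/14350 - 1824/28783 = 348839307/413036050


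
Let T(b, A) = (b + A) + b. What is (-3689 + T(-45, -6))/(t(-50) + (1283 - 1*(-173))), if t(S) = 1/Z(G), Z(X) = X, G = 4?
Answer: -3028/1165 ≈ -2.5991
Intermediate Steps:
t(S) = 1/4
T(b, A) = A + 2*b (T(b, A) = (A + b) + b = A + 2*b)
(-3689 + T(-45, -6))/(t(-50) + (1283 - 1*(-173))) = (-3689 + (-6 + 2*(-45)))/(1/4 + (1283 - 1*(-173))) = (-3689 + (-6 - 90))/(1/4 + (1283 + 173)) = (-3689 - 96)/(1/4 + 1456) = -3785/5825/4 = -3785*4/5825 = -3028/1165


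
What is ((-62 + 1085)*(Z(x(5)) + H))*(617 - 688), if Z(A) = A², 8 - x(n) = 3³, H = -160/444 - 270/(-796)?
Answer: -386100637153/14726 ≈ -2.6219e+7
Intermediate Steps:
H = -935/44178 (H = -160*1/444 - 270*(-1/796) = -40/111 + 135/398 = -935/44178 ≈ -0.021164)
x(n) = -19 (x(n) = 8 - 1*3³ = 8 - 1*27 = 8 - 27 = -19)
((-62 + 1085)*(Z(x(5)) + H))*(617 - 688) = ((-62 + 1085)*((-19)² - 935/44178))*(617 - 688) = (1023*(361 - 935/44178))*(-71) = (1023*(15947323/44178))*(-71) = (5438037143/14726)*(-71) = -386100637153/14726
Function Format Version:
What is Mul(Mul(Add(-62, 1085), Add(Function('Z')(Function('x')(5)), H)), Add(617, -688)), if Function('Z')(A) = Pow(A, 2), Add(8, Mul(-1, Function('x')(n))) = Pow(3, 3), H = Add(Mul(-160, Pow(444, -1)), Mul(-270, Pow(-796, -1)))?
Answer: Rational(-386100637153, 14726) ≈ -2.6219e+7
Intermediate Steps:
H = Rational(-935, 44178) (H = Add(Mul(-160, Rational(1, 444)), Mul(-270, Rational(-1, 796))) = Add(Rational(-40, 111), Rational(135, 398)) = Rational(-935, 44178) ≈ -0.021164)
Function('x')(n) = -19 (Function('x')(n) = Add(8, Mul(-1, Pow(3, 3))) = Add(8, Mul(-1, 27)) = Add(8, -27) = -19)
Mul(Mul(Add(-62, 1085), Add(Function('Z')(Function('x')(5)), H)), Add(617, -688)) = Mul(Mul(Add(-62, 1085), Add(Pow(-19, 2), Rational(-935, 44178))), Add(617, -688)) = Mul(Mul(1023, Add(361, Rational(-935, 44178))), -71) = Mul(Mul(1023, Rational(15947323, 44178)), -71) = Mul(Rational(5438037143, 14726), -71) = Rational(-386100637153, 14726)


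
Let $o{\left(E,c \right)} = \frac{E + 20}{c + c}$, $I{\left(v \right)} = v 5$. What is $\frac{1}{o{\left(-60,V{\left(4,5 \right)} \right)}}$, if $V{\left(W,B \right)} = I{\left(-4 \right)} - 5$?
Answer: $\frac{5}{4} \approx 1.25$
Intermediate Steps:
$I{\left(v \right)} = 5 v$
$V{\left(W,B \right)} = -25$ ($V{\left(W,B \right)} = 5 \left(-4\right) - 5 = -20 - 5 = -25$)
$o{\left(E,c \right)} = \frac{20 + E}{2 c}$
$\frac{1}{o{\left(-60,V{\left(4,5 \right)} \right)}} = \frac{1}{\frac{1}{2} \frac{1}{-25} \left(20 - 60\right)} = \frac{1}{\frac{1}{2} \left(- \frac{1}{25}\right) \left(-40\right)} = \frac{1}{\frac{4}{5}} = \frac{5}{4}$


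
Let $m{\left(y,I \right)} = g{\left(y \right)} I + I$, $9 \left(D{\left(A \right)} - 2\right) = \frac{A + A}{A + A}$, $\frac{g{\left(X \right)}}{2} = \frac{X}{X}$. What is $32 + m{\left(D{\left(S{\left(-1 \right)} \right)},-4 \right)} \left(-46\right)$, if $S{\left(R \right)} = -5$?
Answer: $584$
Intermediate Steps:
$g{\left(X \right)} = 2$ ($g{\left(X \right)} = 2 \frac{X}{X} = 2 \cdot 1 = 2$)
$D{\left(A \right)} = \frac{19}{9}$ ($D{\left(A \right)} = 2 + \frac{\left(A + A\right) \frac{1}{A + A}}{9} = 2 + \frac{2 A \frac{1}{2 A}}{9} = 2 + \frac{1}{9} \cdot 1 = 2 + \frac{1}{9} = \frac{19}{9}$)
$m{\left(y,I \right)} = 3 I$ ($m{\left(y,I \right)} = 2 I + I = 3 I$)
$32 + m{\left(D{\left(S{\left(-1 \right)} \right)},-4 \right)} \left(-46\right) = 32 + 3 \left(-4\right) \left(-46\right) = 32 - -552 = 32 + 552 = 584$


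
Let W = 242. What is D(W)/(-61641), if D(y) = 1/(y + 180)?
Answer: -1/26012502 ≈ -3.8443e-8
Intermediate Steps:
D(y) = 1/(180 + y)
D(W)/(-61641) = 1/((180 + 242)*(-61641)) = -1/61641/422 = (1/422)*(-1/61641) = -1/26012502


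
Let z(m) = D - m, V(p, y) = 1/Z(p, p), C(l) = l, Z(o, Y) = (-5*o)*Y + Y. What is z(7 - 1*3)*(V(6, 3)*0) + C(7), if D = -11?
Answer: 7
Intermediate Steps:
Z(o, Y) = Y - 5*Y*o (Z(o, Y) = -5*Y*o + Y = Y - 5*Y*o)
V(p, y) = 1/(p*(1 - 5*p))
z(m) = -11 - m
z(7 - 1*3)*(V(6, 3)*0) + C(7) = (-11 - (7 - 1*3))*(-1/(6*(-1 + 5*6))*0) + 7 = (-11 - (7 - 3))*(-1*⅙/(-1 + 30)*0) + 7 = (-11 - 1*4)*(-1*⅙/29*0) + 7 = (-11 - 4)*(-1*⅙*1/29*0) + 7 = -(-5)*0/58 + 7 = -15*0 + 7 = 0 + 7 = 7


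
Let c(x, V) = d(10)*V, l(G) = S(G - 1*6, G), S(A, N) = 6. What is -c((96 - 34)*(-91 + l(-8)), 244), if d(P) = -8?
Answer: 1952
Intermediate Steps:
l(G) = 6
c(x, V) = -8*V
-c((96 - 34)*(-91 + l(-8)), 244) = -(-8)*244 = -1*(-1952) = 1952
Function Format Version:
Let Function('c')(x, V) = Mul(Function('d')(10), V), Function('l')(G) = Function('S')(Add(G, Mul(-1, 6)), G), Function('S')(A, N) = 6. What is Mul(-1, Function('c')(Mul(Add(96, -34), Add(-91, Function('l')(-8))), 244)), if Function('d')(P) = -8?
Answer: 1952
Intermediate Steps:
Function('l')(G) = 6
Function('c')(x, V) = Mul(-8, V)
Mul(-1, Function('c')(Mul(Add(96, -34), Add(-91, Function('l')(-8))), 244)) = Mul(-1, Mul(-8, 244)) = Mul(-1, -1952) = 1952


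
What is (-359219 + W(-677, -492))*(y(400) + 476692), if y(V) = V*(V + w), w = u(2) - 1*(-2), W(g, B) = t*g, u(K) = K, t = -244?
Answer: -123848435052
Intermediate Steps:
W(g, B) = -244*g
w = 4 (w = 2 - 1*(-2) = 2 + 2 = 4)
y(V) = V*(4 + V) (y(V) = V*(V + 4) = V*(4 + V))
(-359219 + W(-677, -492))*(y(400) + 476692) = (-359219 - 244*(-677))*(400*(4 + 400) + 476692) = (-359219 + 165188)*(400*404 + 476692) = -194031*(161600 + 476692) = -194031*638292 = -123848435052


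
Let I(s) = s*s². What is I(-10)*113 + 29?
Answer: -112971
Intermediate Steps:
I(s) = s³
I(-10)*113 + 29 = (-10)³*113 + 29 = -1000*113 + 29 = -113000 + 29 = -112971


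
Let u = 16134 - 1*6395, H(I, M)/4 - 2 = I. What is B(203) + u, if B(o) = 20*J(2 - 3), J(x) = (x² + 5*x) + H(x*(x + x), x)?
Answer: 9979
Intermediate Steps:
H(I, M) = 8 + 4*I
J(x) = 8 + 5*x + 9*x² (J(x) = (x² + 5*x) + (8 + 4*(x*(x + x))) = (x² + 5*x) + (8 + 4*(x*(2*x))) = (x² + 5*x) + (8 + 4*(2*x²)) = (x² + 5*x) + (8 + 8*x²) = 8 + 5*x + 9*x²)
u = 9739 (u = 16134 - 6395 = 9739)
B(o) = 240 (B(o) = 20*(8 + 5*(2 - 3) + 9*(2 - 3)²) = 20*(8 + 5*(-1) + 9*(-1)²) = 20*(8 - 5 + 9*1) = 20*(8 - 5 + 9) = 20*12 = 240)
B(203) + u = 240 + 9739 = 9979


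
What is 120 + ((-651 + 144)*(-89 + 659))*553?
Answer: -159811350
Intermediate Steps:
120 + ((-651 + 144)*(-89 + 659))*553 = 120 - 507*570*553 = 120 - 288990*553 = 120 - 159811470 = -159811350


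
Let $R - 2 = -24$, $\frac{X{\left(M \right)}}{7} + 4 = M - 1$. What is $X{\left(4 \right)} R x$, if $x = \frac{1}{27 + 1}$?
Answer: $\frac{11}{2} \approx 5.5$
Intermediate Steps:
$X{\left(M \right)} = -35 + 7 M$ ($X{\left(M \right)} = -28 + 7 \left(M - 1\right) = -28 + 7 \left(-1 + M\right) = -28 + \left(-7 + 7 M\right) = -35 + 7 M$)
$R = -22$ ($R = 2 - 24 = -22$)
$x = \frac{1}{28} \approx 0.035714$
$X{\left(4 \right)} R x = \left(-35 + 7 \cdot 4\right) \left(-22\right) \frac{1}{28} = \left(-35 + 28\right) \left(-22\right) \frac{1}{28} = \left(-7\right) \left(-22\right) \frac{1}{28} = 154 \cdot \frac{1}{28} = \frac{11}{2}$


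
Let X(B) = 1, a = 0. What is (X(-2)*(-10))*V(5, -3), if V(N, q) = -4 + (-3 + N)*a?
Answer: 40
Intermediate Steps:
V(N, q) = -4 (V(N, q) = -4 + (-3 + N)*0 = -4 + 0 = -4)
(X(-2)*(-10))*V(5, -3) = (1*(-10))*(-4) = -10*(-4) = 40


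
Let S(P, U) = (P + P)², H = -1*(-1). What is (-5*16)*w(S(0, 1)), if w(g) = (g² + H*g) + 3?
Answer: -240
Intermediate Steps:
H = 1
S(P, U) = 4*P² (S(P, U) = (2*P)² = 4*P²)
w(g) = 3 + g + g² (w(g) = (g² + 1*g) + 3 = (g² + g) + 3 = (g + g²) + 3 = 3 + g + g²)
(-5*16)*w(S(0, 1)) = (-5*16)*(3 + 4*0² + (4*0²)²) = -80*(3 + 4*0 + (4*0)²) = -80*(3 + 0 + 0²) = -80*(3 + 0 + 0) = -80*3 = -240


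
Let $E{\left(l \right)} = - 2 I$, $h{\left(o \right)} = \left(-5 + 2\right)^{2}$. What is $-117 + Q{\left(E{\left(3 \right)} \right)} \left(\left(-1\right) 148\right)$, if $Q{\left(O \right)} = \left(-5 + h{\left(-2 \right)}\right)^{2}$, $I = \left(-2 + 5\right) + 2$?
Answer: $-2485$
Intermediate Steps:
$h{\left(o \right)} = 9$ ($h{\left(o \right)} = \left(-3\right)^{2} = 9$)
$I = 5$ ($I = 3 + 2 = 5$)
$E{\left(l \right)} = -10$ ($E{\left(l \right)} = \left(-2\right) 5 = -10$)
$Q{\left(O \right)} = 16$ ($Q{\left(O \right)} = \left(-5 + 9\right)^{2} = 4^{2} = 16$)
$-117 + Q{\left(E{\left(3 \right)} \right)} \left(\left(-1\right) 148\right) = -117 + 16 \left(\left(-1\right) 148\right) = -117 + 16 \left(-148\right) = -117 - 2368 = -2485$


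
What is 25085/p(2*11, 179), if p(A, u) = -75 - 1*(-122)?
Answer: 25085/47 ≈ 533.72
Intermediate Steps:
p(A, u) = 47 (p(A, u) = -75 + 122 = 47)
25085/p(2*11, 179) = 25085/47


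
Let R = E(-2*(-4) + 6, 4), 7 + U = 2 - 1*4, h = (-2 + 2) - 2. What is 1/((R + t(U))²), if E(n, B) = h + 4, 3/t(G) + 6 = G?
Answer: 25/81 ≈ 0.30864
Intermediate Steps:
h = -2 (h = 0 - 2 = -2)
U = -9 (U = -7 + (2 - 1*4) = -7 + (2 - 4) = -7 - 2 = -9)
t(G) = 3/(-6 + G)
E(n, B) = 2 (E(n, B) = -2 + 4 = 2)
R = 2
1/((R + t(U))²) = 1/((2 + 3/(-6 - 9))²) = 1/((2 + 3/(-15))²) = 1/((2 + 3*(-1/15))²) = 1/((2 - ⅕)²) = 1/((9/5)²) = 1/(81/25) = 25/81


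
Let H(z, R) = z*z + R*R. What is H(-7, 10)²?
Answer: 22201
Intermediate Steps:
H(z, R) = R² + z² (H(z, R) = z² + R² = R² + z²)
H(-7, 10)² = (10² + (-7)²)² = (100 + 49)² = 149² = 22201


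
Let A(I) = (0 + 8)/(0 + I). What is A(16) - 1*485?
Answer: -969/2 ≈ -484.50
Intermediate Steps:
A(I) = 8/I
A(16) - 1*485 = 8/16 - 1*485 = 8*(1/16) - 485 = ½ - 485 = -969/2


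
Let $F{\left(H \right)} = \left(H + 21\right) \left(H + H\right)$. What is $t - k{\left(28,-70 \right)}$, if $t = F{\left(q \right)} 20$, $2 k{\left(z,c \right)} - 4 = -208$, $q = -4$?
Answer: $-2618$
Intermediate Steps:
$F{\left(H \right)} = 2 H \left(21 + H\right)$ ($F{\left(H \right)} = \left(21 + H\right) 2 H = 2 H \left(21 + H\right)$)
$k{\left(z,c \right)} = -102$ ($k{\left(z,c \right)} = 2 + \frac{1}{2} \left(-208\right) = 2 - 104 = -102$)
$t = -2720$ ($t = 2 \left(-4\right) \left(21 - 4\right) 20 = 2 \left(-4\right) 17 \cdot 20 = \left(-136\right) 20 = -2720$)
$t - k{\left(28,-70 \right)} = -2720 - -102 = -2720 + 102 = -2618$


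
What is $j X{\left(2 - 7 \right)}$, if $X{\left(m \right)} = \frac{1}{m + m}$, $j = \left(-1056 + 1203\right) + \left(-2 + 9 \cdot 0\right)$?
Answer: $- \frac{29}{2} \approx -14.5$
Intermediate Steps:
$j = 145$ ($j = 147 + \left(-2 + 0\right) = 147 - 2 = 145$)
$X{\left(m \right)} = \frac{1}{2 m}$
$j X{\left(2 - 7 \right)} = 145 \frac{1}{2 \left(2 - 7\right)} = 145 \frac{1}{2 \left(-5\right)} = 145 \cdot \frac{1}{2} \left(- \frac{1}{5}\right) = 145 \left(- \frac{1}{10}\right) = - \frac{29}{2}$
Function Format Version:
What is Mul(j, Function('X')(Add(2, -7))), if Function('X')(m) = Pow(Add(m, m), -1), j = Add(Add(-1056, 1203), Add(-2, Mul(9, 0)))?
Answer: Rational(-29, 2) ≈ -14.500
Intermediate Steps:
j = 145 (j = Add(147, Add(-2, 0)) = Add(147, -2) = 145)
Function('X')(m) = Mul(Rational(1, 2), Pow(m, -1)) (Function('X')(m) = Pow(Mul(2, m), -1) = Mul(Rational(1, 2), Pow(m, -1)))
Mul(j, Function('X')(Add(2, -7))) = Mul(145, Mul(Rational(1, 2), Pow(Add(2, -7), -1))) = Mul(145, Mul(Rational(1, 2), Pow(-5, -1))) = Mul(145, Mul(Rational(1, 2), Rational(-1, 5))) = Mul(145, Rational(-1, 10)) = Rational(-29, 2)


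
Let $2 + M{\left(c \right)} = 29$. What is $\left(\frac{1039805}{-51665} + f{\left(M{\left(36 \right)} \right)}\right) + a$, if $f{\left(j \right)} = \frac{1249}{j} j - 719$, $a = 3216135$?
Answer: $\frac{33237591484}{10333} \approx 3.2166 \cdot 10^{6}$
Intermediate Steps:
$M{\left(c \right)} = 27$ ($M{\left(c \right)} = -2 + 29 = 27$)
$f{\left(j \right)} = 530$ ($f{\left(j \right)} = 1249 - 719 = 530$)
$\left(\frac{1039805}{-51665} + f{\left(M{\left(36 \right)} \right)}\right) + a = \left(\frac{1039805}{-51665} + 530\right) + 3216135 = \left(1039805 \left(- \frac{1}{51665}\right) + 530\right) + 3216135 = \left(- \frac{207961}{10333} + 530\right) + 3216135 = \frac{5268529}{10333} + 3216135 = \frac{33237591484}{10333}$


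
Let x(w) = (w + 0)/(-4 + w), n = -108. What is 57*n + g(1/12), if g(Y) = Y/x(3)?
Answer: -221617/36 ≈ -6156.0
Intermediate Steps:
x(w) = w/(-4 + w)
g(Y) = -Y/3 (g(Y) = Y/((3/(-4 + 3))) = Y/((3/(-1))) = Y/((3*(-1))) = Y/(-3) = Y*(-1/3) = -Y/3)
57*n + g(1/12) = 57*(-108) - 1/3/12 = -6156 - 1/3*1/12 = -6156 - 1/36 = -221617/36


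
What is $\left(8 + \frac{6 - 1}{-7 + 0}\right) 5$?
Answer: $\frac{255}{7} \approx 36.429$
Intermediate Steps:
$\left(8 + \frac{6 - 1}{-7 + 0}\right) 5 = \left(8 + \frac{5}{-7}\right) 5 = \left(8 + 5 \left(- \frac{1}{7}\right)\right) 5 = \left(8 - \frac{5}{7}\right) 5 = \frac{51}{7} \cdot 5 = \frac{255}{7}$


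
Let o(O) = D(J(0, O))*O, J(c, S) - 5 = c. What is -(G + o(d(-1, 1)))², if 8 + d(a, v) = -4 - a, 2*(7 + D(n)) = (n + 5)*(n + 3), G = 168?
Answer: -38025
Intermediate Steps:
J(c, S) = 5 + c
D(n) = -7 + (3 + n)*(5 + n)/2 (D(n) = -7 + ((n + 5)*(n + 3))/2 = -7 + ((5 + n)*(3 + n))/2 = -7 + ((3 + n)*(5 + n))/2 = -7 + (3 + n)*(5 + n)/2)
d(a, v) = -12 - a (d(a, v) = -8 + (-4 - a) = -12 - a)
o(O) = 33*O (o(O) = (½ + (5 + 0)²/2 + 4*(5 + 0))*O = (½ + (½)*5² + 4*5)*O = (½ + (½)*25 + 20)*O = (½ + 25/2 + 20)*O = 33*O)
-(G + o(d(-1, 1)))² = -(168 + 33*(-12 - 1*(-1)))² = -(168 + 33*(-12 + 1))² = -(168 + 33*(-11))² = -(168 - 363)² = -1*(-195)² = -1*38025 = -38025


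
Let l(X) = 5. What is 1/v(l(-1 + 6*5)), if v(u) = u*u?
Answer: 1/25 ≈ 0.040000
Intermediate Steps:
v(u) = u²
1/v(l(-1 + 6*5)) = 1/(5²) = 1/25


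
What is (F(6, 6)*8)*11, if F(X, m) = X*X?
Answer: 3168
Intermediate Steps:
F(X, m) = X**2
(F(6, 6)*8)*11 = (6**2*8)*11 = (36*8)*11 = 288*11 = 3168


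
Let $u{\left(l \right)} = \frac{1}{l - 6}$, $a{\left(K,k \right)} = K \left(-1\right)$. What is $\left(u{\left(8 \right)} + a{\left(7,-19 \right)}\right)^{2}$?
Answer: $\frac{169}{4} \approx 42.25$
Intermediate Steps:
$a{\left(K,k \right)} = - K$
$u{\left(l \right)} = \frac{1}{-6 + l}$
$\left(u{\left(8 \right)} + a{\left(7,-19 \right)}\right)^{2} = \left(\frac{1}{-6 + 8} - 7\right)^{2} = \left(\frac{1}{2} - 7\right)^{2} = \left(- \frac{13}{2}\right)^{2} = \frac{169}{4}$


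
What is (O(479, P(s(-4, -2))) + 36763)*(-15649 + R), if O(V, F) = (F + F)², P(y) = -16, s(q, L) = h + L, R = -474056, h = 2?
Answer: -18504482835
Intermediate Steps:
s(q, L) = 2 + L
O(V, F) = 4*F² (O(V, F) = (2*F)² = 4*F²)
(O(479, P(s(-4, -2))) + 36763)*(-15649 + R) = (4*(-16)² + 36763)*(-15649 - 474056) = (4*256 + 36763)*(-489705) = (1024 + 36763)*(-489705) = 37787*(-489705) = -18504482835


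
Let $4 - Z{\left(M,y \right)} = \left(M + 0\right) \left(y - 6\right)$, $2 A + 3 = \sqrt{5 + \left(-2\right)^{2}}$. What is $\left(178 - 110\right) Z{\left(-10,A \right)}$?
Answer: $-3808$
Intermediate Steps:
$A = 0$ ($A = - \frac{3}{2} + \frac{\sqrt{5 + \left(-2\right)^{2}}}{2} = - \frac{3}{2} + \frac{\sqrt{5 + 4}}{2} = - \frac{3}{2} + \frac{\sqrt{9}}{2} = - \frac{3}{2} + \frac{1}{2} \cdot 3 = - \frac{3}{2} + \frac{3}{2} = 0$)
$Z{\left(M,y \right)} = 4 - M \left(-6 + y\right)$ ($Z{\left(M,y \right)} = 4 - \left(M + 0\right) \left(y - 6\right) = 4 - M \left(-6 + y\right)$)
$\left(178 - 110\right) Z{\left(-10,A \right)} = \left(178 - 110\right) \left(4 + 6 \left(-10\right) - \left(-10\right) 0\right) = 68 \left(4 - 60 + 0\right) = 68 \left(-56\right) = -3808$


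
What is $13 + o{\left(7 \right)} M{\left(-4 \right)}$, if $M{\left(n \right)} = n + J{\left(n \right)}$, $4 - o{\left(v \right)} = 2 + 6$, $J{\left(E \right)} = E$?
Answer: $45$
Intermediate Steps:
$o{\left(v \right)} = -4$ ($o{\left(v \right)} = 4 - \left(2 + 6\right) = 4 - 8 = -4$)
$M{\left(n \right)} = 2 n$ ($M{\left(n \right)} = n + n = 2 n$)
$13 + o{\left(7 \right)} M{\left(-4 \right)} = 13 - 4 \cdot 2 \left(-4\right) = 13 - -32 = 13 + 32 = 45$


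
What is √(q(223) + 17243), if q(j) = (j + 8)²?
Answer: 2*√17651 ≈ 265.71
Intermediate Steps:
q(j) = (8 + j)²
√(q(223) + 17243) = √((8 + 223)² + 17243) = √(231² + 17243) = √(53361 + 17243) = √70604 = 2*√17651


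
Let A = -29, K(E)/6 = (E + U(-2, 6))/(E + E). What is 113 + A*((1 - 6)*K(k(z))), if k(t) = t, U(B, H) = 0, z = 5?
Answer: 548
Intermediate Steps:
K(E) = 3 (K(E) = 6*((E + 0)/(E + E)) = 6*(E/((2*E))) = 6*(E*(1/(2*E))) = 6*(1/2) = 3)
113 + A*((1 - 6)*K(k(z))) = 113 - 29*(1 - 6)*3 = 113 - (-145)*3 = 113 - 29*(-15) = 113 + 435 = 548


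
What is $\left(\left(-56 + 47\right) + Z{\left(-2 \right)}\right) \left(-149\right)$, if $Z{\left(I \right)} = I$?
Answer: $1639$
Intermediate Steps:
$\left(\left(-56 + 47\right) + Z{\left(-2 \right)}\right) \left(-149\right) = \left(\left(-56 + 47\right) - 2\right) \left(-149\right) = \left(-9 - 2\right) \left(-149\right) = \left(-11\right) \left(-149\right) = 1639$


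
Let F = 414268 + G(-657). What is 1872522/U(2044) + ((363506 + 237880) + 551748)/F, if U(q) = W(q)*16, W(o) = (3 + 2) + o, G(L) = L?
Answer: 135383340333/2259970504 ≈ 59.905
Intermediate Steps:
W(o) = 5 + o
F = 413611 (F = 414268 - 657 = 413611)
U(q) = 80 + 16*q (U(q) = (5 + q)*16 = 80 + 16*q)
1872522/U(2044) + ((363506 + 237880) + 551748)/F = 1872522/(80 + 16*2044) + ((363506 + 237880) + 551748)/413611 = 1872522/(80 + 32704) + (601386 + 551748)*(1/413611) = 1872522/32784 + 1153134*(1/413611) = 1872522*(1/32784) + 1153134/413611 = 312087/5464 + 1153134/413611 = 135383340333/2259970504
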